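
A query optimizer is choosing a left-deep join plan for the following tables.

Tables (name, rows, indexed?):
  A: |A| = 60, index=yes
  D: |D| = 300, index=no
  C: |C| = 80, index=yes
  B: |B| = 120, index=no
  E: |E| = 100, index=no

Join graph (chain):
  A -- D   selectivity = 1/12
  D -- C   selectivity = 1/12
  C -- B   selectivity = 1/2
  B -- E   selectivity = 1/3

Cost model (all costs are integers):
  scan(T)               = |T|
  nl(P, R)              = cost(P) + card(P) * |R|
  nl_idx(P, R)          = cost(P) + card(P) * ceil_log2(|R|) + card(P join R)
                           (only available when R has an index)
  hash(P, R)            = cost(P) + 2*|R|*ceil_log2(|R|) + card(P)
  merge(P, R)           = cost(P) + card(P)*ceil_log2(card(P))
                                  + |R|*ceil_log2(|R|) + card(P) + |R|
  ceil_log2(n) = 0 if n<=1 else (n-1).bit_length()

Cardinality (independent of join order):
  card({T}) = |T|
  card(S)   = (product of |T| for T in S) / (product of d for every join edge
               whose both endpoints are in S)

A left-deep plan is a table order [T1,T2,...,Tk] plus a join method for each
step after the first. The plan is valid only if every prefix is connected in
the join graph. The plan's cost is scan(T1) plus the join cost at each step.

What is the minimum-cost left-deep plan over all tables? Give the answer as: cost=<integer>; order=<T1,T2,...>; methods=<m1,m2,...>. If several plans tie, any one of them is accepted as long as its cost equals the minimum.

cost=617020; order=D,A,C,B,E; methods=hash,hash,hash,hash

Selinger DP (subsets sized 1..n):
  {A}: scan cost=60, card=60
  {D}: scan cost=300, card=300
  {C}: scan cost=80, card=80
  {B}: scan cost=120, card=120
  {E}: scan cost=100, card=100
  {AD}: card=1500; try (A,hash)→1320, (D,merge)→3480, (A,nl_idx)→3600, (A,merge)→3720, (D,hash)→5520, (D,nl)→18060 …(+1); best=1320 via (A,hash)
  {CD}: card=2000; try (C,hash)→1720, (D,merge)→3720, (C,merge)→3940, (C,nl_idx)→4400, (D,hash)→5560, (D,nl)→24080 …(+1); best=1720 via (C,hash)
  {BC}: card=4800; try (C,hash)→1360, (B,merge)→1680, (C,merge)→1720, (B,hash)→1840, (C,nl_idx)→5760, (B,nl)→9680 …(+1); best=1360 via (C,hash)
  {BE}: card=4000; try (E,hash)→1640, (B,merge)→1860, (E,merge)→1880, (B,hash)→1880, (B,nl)→12100, (E,nl)→12120; best=1640 via (E,hash)
  {ACD}: card=10000; try (C,hash)→3940, (A,hash)→4440, (C,merge)→19960, (C,nl_idx)→21820, (A,nl_idx)→23720, (A,merge)→26140 …(+2); best=3940 via (C,hash)
  {BCD}: card=120000; try (B,hash)→5400, (D,hash)→11560, (B,merge)→26680, (D,merge)→71560, (B,nl)→241720, (D,nl)→1441360; best=5400 via (B,hash)
  {BCE}: card=160000; try (C,hash)→6760, (E,hash)→7560, (C,merge)→54280, (E,merge)→69360, (C,nl_idx)→189640, (C,nl)→321640 …(+1); best=6760 via (C,hash)
  {ABCD}: card=600000; try (B,hash)→15620, (A,hash)→126120, (B,merge)→154900, (B,nl)→1203940, (A,nl_idx)→1325400, (A,merge)→2165820 …(+1); best=15620 via (B,hash)
  {BCDE}: card=4000000; try (E,hash)→126800, (D,hash)→172160, (E,merge)→2166200, (D,merge)→3049760, (E,nl)→12005400, (D,nl)→48006760; best=126800 via (E,hash)
  {ABCDE}: card=20000000; try (E,hash)→617020, (A,hash)→4127520, (E,merge)→12616420, (A,nl_idx)→44126800, (E,nl)→60015620, (A,merge)→92127220 …(+1); best=617020 via (E,hash)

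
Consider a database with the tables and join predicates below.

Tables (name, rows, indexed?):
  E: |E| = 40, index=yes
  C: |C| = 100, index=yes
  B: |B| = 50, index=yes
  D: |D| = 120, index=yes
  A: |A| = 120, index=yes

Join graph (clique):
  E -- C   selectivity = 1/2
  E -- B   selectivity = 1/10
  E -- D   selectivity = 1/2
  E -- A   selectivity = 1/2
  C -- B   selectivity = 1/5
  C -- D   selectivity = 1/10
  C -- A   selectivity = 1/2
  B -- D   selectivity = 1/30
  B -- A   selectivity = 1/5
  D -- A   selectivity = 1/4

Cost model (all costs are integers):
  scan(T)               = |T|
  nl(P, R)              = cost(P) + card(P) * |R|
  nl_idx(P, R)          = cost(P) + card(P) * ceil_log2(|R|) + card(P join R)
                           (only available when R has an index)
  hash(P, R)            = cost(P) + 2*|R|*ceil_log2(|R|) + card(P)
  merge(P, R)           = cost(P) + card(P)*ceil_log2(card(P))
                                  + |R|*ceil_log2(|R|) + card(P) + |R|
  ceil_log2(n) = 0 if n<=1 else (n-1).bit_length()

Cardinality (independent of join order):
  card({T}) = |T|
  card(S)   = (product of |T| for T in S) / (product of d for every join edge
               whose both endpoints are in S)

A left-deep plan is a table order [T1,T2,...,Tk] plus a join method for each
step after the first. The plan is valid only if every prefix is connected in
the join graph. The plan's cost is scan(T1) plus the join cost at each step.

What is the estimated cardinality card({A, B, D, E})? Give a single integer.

Tables in S: A(120), B(50), D(120), E(40)
Edges inside S: E-B(d=10), E-D(d=2), E-A(d=2), B-D(d=30), B-A(d=5), D-A(d=4)
numerator = 120 * 50 * 120 * 40 = 28800000
denominator = 10 * 2 * 2 * 30 * 5 * 4 = 24000
card(S) = 28800000 / 24000 = 1200

1200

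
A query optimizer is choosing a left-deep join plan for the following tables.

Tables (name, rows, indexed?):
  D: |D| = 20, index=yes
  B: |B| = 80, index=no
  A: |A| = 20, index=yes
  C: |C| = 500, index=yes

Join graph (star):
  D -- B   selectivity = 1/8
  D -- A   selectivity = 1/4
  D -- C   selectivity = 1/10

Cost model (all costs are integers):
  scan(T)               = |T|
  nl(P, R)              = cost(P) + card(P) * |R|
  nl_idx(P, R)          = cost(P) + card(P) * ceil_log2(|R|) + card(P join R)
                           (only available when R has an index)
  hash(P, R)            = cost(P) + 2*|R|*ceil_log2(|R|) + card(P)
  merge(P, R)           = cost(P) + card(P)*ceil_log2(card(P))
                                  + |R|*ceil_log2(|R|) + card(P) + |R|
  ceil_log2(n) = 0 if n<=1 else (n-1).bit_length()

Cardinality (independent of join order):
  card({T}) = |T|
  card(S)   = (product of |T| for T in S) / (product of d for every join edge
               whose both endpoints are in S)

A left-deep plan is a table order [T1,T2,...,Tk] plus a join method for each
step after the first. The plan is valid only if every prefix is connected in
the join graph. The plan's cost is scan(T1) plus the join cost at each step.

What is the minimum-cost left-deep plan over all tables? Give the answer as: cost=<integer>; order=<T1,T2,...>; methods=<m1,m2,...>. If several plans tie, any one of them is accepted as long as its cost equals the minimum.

cost=8520; order=C,D,A,B; methods=hash,hash,hash

Selinger DP (subsets sized 1..n):
  {D}: scan cost=20, card=20
  {B}: scan cost=80, card=80
  {A}: scan cost=20, card=20
  {C}: scan cost=500, card=500
  {BD}: card=200; try (D,hash)→360, (D,nl_idx)→680, (B,merge)→780, (D,merge)→840, (B,hash)→1160, (B,nl)→1620 …(+1); best=360 via (D,hash)
  {AD}: card=100; try (D,nl_idx)→220, (A,nl_idx)→220, (D,hash)→240, (A,hash)→240, (D,merge)→260, (A,merge)→260 …(+2); best=220 via (D,nl_idx)
  {CD}: card=1000; try (D,hash)→1200, (C,nl_idx)→1200, (D,nl_idx)→4000, (C,merge)→5140, (D,merge)→5620, (C,hash)→9040 …(+2); best=1200 via (D,hash)
  {ABD}: card=1000; try (A,hash)→760, (B,hash)→1440, (B,merge)→1660, (A,merge)→2280, (A,nl_idx)→2360, (A,nl)→4360 …(+1); best=760 via (A,hash)
  {BCD}: card=10000; try (B,hash)→3320, (C,merge)→7160, (C,hash)→9560, (C,nl_idx)→12160, (B,merge)→12840, (B,nl)→81200 …(+1); best=3320 via (B,hash)
  {ACD}: card=5000; try (A,hash)→2400, (C,merge)→6020, (C,nl_idx)→6120, (C,hash)→9320, (A,nl_idx)→11200, (A,merge)→12320 …(+2); best=2400 via (A,hash)
  {ABCD}: card=50000; try (B,hash)→8520, (C,hash)→10760, (A,hash)→13520, (C,merge)→16760, (C,nl_idx)→59760, (B,merge)→73040 …(+5); best=8520 via (B,hash)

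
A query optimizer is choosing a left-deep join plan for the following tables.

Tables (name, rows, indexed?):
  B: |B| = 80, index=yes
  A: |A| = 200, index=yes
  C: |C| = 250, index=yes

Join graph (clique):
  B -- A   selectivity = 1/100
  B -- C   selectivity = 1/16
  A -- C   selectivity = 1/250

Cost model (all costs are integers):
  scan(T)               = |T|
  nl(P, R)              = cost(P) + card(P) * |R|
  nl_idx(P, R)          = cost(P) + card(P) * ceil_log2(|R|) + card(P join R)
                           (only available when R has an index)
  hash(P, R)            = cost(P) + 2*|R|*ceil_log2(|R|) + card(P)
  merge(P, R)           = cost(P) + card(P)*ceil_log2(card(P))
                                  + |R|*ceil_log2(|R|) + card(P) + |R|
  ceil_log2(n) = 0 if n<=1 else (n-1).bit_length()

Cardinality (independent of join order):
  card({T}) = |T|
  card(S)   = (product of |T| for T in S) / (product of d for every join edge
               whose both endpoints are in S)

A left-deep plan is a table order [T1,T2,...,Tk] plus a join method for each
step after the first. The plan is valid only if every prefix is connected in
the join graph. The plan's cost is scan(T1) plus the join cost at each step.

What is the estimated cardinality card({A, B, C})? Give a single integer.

Tables in S: A(200), B(80), C(250)
Edges inside S: B-A(d=100), B-C(d=16), A-C(d=250)
numerator = 200 * 80 * 250 = 4000000
denominator = 100 * 16 * 250 = 400000
card(S) = 4000000 / 400000 = 10

10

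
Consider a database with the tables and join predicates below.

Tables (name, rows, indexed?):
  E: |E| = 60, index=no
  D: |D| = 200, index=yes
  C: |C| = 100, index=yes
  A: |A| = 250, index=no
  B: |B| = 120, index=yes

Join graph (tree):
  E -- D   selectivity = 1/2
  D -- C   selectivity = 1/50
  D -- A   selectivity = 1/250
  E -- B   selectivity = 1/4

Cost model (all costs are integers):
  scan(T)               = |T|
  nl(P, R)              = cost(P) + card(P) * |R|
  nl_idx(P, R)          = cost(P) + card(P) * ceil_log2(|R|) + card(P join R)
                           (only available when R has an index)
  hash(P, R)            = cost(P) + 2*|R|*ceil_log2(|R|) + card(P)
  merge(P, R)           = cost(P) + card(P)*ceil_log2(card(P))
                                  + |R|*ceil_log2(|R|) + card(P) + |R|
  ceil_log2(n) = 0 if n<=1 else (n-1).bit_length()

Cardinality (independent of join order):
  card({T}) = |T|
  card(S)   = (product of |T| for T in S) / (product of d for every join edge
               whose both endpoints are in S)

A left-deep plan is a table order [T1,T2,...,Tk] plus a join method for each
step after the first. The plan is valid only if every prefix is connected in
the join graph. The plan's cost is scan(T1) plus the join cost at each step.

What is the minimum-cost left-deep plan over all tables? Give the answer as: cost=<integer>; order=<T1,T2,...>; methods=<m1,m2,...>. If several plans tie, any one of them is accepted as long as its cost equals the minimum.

Selinger DP (subsets sized 1..n):
  {E}: scan cost=60, card=60
  {D}: scan cost=200, card=200
  {C}: scan cost=100, card=100
  {A}: scan cost=250, card=250
  {B}: scan cost=120, card=120
  {DE}: card=6000; try (E,hash)→1120, (D,merge)→2280, (E,merge)→2420, (D,hash)→3320, (D,nl_idx)→6540, (D,nl)→12060 …(+1); best=1120 via (E,hash)
  {BE}: card=1800; try (E,hash)→960, (B,merge)→1440, (E,merge)→1500, (B,hash)→1800, (B,nl_idx)→2280, (B,nl)→7260 …(+1); best=960 via (E,hash)
  {CD}: card=400; try (D,nl_idx)→1300, (C,hash)→1800, (C,nl_idx)→2000, (D,merge)→2700, (C,merge)→2800, (D,hash)→3400 …(+2); best=1300 via (D,nl_idx)
  {AD}: card=200; try (D,nl_idx)→2450, (D,hash)→3700, (A,merge)→4250, (D,merge)→4300, (A,hash)→4400, (A,nl)→50200 …(+1); best=2450 via (D,nl_idx)
  {CDE}: card=12000; try (E,hash)→2420, (E,merge)→5720, (C,hash)→8520, (E,nl)→25300, (C,nl_idx)→55120, (C,merge)→85920 …(+1); best=2420 via (E,hash)
  {ADE}: card=6000; try (E,hash)→3370, (E,merge)→4670, (A,hash)→11120, (E,nl)→14450, (A,merge)→87370, (A,nl)→1501120; best=3370 via (E,hash)
  {BDE}: card=180000; try (D,hash)→5960, (B,hash)→8800, (D,merge)→24360, (B,merge)→86080, (D,nl_idx)→195360, (B,nl_idx)→223120 …(+2); best=5960 via (D,hash)
  {ACD}: card=400; try (C,hash)→4050, (C,nl_idx)→4250, (C,merge)→5050, (A,hash)→5700, (A,merge)→7550, (C,nl)→22450 …(+1); best=4050 via (C,hash)
  {ACDE}: card=12000; try (E,hash)→5170, (E,merge)→8470, (C,hash)→10770, (A,hash)→18420, (E,nl)→28050, (C,nl_idx)→57370 …(+4); best=5170 via (E,hash)
  {BCDE}: card=360000; try (B,hash)→16100, (B,merge)→183380, (C,hash)→187360, (B,nl_idx)→446420, (B,nl)→1442420, (C,nl_idx)→1625960 …(+2); best=16100 via (B,hash)
  {ABDE}: card=180000; try (B,hash)→11050, (B,merge)→88330, (A,hash)→189960, (B,nl_idx)→225370, (B,nl)→723370, (A,merge)→3428210 …(+1); best=11050 via (B,hash)
  {ABCDE}: card=360000; try (B,hash)→18850, (B,merge)→186130, (C,hash)→192450, (A,hash)→380100, (B,nl_idx)→449170, (B,nl)→1445170 …(+5); best=18850 via (B,hash)

cost=18850; order=A,D,C,E,B; methods=nl_idx,hash,hash,hash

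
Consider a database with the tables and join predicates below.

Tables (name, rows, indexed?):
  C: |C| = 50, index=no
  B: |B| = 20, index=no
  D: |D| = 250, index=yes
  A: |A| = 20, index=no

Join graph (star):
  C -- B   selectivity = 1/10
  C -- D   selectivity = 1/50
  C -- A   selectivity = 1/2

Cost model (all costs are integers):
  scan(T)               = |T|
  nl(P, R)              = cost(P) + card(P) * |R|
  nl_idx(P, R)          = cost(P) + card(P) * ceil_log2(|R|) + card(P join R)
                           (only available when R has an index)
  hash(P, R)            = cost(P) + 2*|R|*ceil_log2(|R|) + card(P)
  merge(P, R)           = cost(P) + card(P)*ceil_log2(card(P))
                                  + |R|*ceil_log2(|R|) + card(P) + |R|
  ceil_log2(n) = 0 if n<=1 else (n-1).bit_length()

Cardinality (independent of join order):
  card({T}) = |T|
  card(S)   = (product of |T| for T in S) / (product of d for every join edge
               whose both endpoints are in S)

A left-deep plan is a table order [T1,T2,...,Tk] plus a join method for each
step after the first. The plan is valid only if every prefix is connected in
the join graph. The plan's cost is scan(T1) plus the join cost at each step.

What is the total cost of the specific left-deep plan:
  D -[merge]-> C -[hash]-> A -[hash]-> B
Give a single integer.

step 1: scan D: cost=250, card=250
step 2: join C via merge
    card(P join C) = 250*50/(50) = 250
    cost = 250 + 250*8 + 50*6 + 250 + 50 = 2850
step 3: join A via hash
    card(P join A) = 250*20/(2) = 2500
    cost = 2850 + 2*20*5 + 250 = 3300
step 4: join B via hash
    card(P join B) = 2500*20/(10) = 5000
    cost = 3300 + 2*20*5 + 2500 = 6000

6000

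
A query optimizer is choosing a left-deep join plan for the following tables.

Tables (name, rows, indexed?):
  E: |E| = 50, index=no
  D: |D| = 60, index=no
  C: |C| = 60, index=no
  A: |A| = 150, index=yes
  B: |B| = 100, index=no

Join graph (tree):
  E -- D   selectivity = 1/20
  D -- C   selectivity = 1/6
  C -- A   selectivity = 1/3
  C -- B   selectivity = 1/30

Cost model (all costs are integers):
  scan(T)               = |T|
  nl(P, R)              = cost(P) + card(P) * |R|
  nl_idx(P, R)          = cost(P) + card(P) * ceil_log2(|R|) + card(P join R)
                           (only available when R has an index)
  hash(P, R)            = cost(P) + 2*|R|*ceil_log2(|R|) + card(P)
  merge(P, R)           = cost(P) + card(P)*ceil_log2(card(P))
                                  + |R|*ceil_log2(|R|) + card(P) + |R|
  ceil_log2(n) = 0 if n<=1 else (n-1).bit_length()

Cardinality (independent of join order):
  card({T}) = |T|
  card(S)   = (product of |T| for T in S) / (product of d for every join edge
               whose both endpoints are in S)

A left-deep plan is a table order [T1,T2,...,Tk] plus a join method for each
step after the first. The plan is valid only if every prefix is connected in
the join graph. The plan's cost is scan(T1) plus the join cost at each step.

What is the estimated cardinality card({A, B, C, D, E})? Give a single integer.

Tables in S: A(150), B(100), C(60), D(60), E(50)
Edges inside S: E-D(d=20), D-C(d=6), C-A(d=3), C-B(d=30)
numerator = 150 * 100 * 60 * 60 * 50 = 2700000000
denominator = 20 * 6 * 3 * 30 = 10800
card(S) = 2700000000 / 10800 = 250000

250000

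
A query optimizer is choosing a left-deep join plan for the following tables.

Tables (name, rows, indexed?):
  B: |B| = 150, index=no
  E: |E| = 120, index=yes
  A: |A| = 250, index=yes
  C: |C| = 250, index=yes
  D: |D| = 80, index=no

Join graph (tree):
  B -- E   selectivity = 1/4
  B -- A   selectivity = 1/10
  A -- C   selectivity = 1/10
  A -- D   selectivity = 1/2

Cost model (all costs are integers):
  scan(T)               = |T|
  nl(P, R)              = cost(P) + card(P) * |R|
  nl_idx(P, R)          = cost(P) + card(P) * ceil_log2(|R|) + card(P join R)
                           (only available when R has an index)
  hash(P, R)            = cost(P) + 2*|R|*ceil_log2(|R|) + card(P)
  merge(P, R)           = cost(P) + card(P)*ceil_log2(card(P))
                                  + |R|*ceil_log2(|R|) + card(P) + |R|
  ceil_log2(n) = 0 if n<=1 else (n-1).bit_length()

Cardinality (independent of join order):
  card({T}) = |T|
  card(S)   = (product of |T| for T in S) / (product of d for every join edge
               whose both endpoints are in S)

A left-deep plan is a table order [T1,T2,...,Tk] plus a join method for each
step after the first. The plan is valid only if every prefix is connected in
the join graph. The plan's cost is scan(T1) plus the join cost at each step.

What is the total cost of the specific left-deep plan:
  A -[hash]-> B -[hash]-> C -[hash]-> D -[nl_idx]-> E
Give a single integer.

step 1: scan A: cost=250, card=250
step 2: join B via hash
    card(P join B) = 250*150/(10) = 3750
    cost = 250 + 2*150*8 + 250 = 2900
step 3: join C via hash
    card(P join C) = 3750*250/(10) = 93750
    cost = 2900 + 2*250*8 + 3750 = 10650
step 4: join D via hash
    card(P join D) = 93750*80/(2) = 3750000
    cost = 10650 + 2*80*7 + 93750 = 105520
step 5: join E via nl_idx
    card(P join E) = 3750000*120/(4) = 112500000
    cost = 105520 + 3750000*7 + 112500000 = 138855520

138855520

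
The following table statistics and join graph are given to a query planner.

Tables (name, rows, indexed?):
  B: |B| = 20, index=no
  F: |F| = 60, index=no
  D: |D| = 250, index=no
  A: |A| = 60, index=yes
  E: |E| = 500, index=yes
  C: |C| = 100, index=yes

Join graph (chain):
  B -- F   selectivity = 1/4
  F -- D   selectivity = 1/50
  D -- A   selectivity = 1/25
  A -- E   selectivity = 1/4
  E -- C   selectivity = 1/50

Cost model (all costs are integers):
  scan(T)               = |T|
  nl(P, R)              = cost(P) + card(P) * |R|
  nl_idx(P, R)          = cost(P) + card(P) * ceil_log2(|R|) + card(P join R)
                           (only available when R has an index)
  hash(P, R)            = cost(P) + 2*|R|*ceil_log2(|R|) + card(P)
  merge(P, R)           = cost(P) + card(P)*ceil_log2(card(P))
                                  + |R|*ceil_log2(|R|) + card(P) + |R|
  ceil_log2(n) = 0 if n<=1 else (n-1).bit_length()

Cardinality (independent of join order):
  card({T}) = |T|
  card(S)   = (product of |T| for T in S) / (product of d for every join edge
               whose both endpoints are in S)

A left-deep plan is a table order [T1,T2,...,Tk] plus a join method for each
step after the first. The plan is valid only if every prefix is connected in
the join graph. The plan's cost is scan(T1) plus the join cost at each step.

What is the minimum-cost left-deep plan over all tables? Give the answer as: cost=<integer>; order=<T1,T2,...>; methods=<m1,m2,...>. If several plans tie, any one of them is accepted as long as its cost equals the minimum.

cost=283560; order=D,F,A,E,C,B; methods=hash,hash,hash,hash,hash

Selinger DP (subsets sized 1..n):
  {B}: scan cost=20, card=20
  {F}: scan cost=60, card=60
  {D}: scan cost=250, card=250
  {A}: scan cost=60, card=60
  {E}: scan cost=500, card=500
  {C}: scan cost=100, card=100
  {BF}: card=300; try (B,hash)→320, (F,merge)→560, (B,merge)→600, (F,hash)→760, (F,nl)→1220, (B,nl)→1260; best=320 via (B,hash)
  {DF}: card=300; try (F,hash)→1220, (D,merge)→2730, (F,merge)→2920, (D,hash)→4120, (D,nl)→15060, (F,nl)→15250; best=1220 via (F,hash)
  {AD}: card=600; try (A,hash)→1220, (A,nl_idx)→2350, (D,merge)→2730, (A,merge)→2920, (D,hash)→4120, (D,nl)→15060 …(+1); best=1220 via (A,hash)
  {AE}: card=7500; try (A,hash)→1720, (E,merge)→5480, (A,merge)→5920, (E,nl_idx)→8100, (E,hash)→9120, (A,nl_idx)→11000 …(+2); best=1720 via (A,hash)
  {CE}: card=1000; try (E,nl_idx)→2000, (C,hash)→2400, (C,nl_idx)→5000, (E,merge)→5900, (C,merge)→6300, (E,hash)→9200 …(+2); best=2000 via (E,nl_idx)
  {BDF}: card=1500; try (B,hash)→1720, (B,merge)→4340, (D,hash)→4620, (D,merge)→5570, (B,nl)→7220, (D,nl)→75320; best=1720 via (B,hash)
  {ADF}: card=720; try (A,hash)→2240, (F,hash)→2540, (A,nl_idx)→3740, (A,merge)→4640, (F,merge)→8240, (A,nl)→19220 …(+1); best=2240 via (A,hash)
  {ADE}: card=75000; try (E,hash)→10820, (E,merge)→12820, (D,hash)→13220, (E,nl_idx)→81620, (D,merge)→108970, (E,nl)→301220 …(+1); best=10820 via (E,hash)
  {ACE}: card=15000; try (A,hash)→3720, (C,hash)→10620, (A,merge)→13420, (A,nl_idx)→23000, (A,nl)→62000, (C,nl_idx)→69220 …(+2); best=3720 via (A,hash)
  {ABDF}: card=3600; try (B,hash)→3160, (A,hash)→3940, (B,merge)→10280, (A,nl_idx)→14320, (B,nl)→16640, (A,merge)→20140 …(+1); best=3160 via (B,hash)
  {ADEF}: card=90000; try (E,hash)→11960, (E,merge)→15160, (F,hash)→86540, (E,nl_idx)→98720, (E,nl)→362240, (F,merge)→1361240 …(+1); best=11960 via (E,hash)
  {ACDE}: card=150000; try (D,hash)→22720, (C,hash)→87220, (D,merge)→230970, (C,nl_idx)→685820, (C,merge)→1361620, (D,nl)→3753720 …(+1); best=22720 via (D,hash)
  {ABDEF}: card=450000; try (E,hash)→15760, (E,merge)→54960, (B,hash)→102160, (E,nl_idx)→485560, (B,merge)→1632080, (E,nl)→1803160 …(+1); best=15760 via (E,hash)
  {ACDEF}: card=180000; try (C,hash)→103360, (F,hash)→173440, (C,nl_idx)→821960, (C,merge)→1632760, (F,merge)→2873140, (C,nl)→9011960 …(+1); best=103360 via (C,hash)
  {ABCDEF}: card=900000; try (B,hash)→283560, (C,hash)→467160, (B,merge)→3523480, (B,nl)→3703360, (C,nl_idx)→4065760, (C,merge)→9016560 …(+1); best=283560 via (B,hash)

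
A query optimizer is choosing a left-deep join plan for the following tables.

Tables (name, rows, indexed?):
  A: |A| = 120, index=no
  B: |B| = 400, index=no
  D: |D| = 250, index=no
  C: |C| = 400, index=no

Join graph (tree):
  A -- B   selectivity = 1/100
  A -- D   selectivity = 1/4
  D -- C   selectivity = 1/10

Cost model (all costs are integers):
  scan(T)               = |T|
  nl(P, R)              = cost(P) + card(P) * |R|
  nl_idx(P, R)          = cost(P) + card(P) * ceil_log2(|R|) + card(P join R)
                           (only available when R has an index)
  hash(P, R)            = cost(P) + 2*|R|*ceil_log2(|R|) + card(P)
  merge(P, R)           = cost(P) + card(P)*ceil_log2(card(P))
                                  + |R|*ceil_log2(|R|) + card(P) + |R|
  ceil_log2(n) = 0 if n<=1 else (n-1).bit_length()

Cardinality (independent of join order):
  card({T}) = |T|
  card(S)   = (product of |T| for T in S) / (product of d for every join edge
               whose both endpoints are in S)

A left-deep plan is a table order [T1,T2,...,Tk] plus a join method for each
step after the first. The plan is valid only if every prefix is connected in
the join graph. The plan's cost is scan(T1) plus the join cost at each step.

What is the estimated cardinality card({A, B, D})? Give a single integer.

30000

Tables in S: A(120), B(400), D(250)
Edges inside S: A-B(d=100), A-D(d=4)
numerator = 120 * 400 * 250 = 12000000
denominator = 100 * 4 = 400
card(S) = 12000000 / 400 = 30000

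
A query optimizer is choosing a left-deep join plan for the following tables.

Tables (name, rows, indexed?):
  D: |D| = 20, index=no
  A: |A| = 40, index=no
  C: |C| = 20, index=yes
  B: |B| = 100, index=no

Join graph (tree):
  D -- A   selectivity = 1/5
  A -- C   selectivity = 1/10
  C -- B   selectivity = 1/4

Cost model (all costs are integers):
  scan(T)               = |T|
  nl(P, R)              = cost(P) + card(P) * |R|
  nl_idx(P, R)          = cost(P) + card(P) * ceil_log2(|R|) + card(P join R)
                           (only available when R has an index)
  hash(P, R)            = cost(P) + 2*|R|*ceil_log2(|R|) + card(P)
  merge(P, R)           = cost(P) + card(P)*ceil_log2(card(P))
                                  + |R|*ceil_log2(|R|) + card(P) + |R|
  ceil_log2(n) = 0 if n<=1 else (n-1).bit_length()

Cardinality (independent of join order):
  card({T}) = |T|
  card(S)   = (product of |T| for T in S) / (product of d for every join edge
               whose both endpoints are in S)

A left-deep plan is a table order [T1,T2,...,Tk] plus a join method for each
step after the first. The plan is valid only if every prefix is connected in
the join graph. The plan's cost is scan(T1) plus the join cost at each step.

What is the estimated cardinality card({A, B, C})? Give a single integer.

2000

Tables in S: A(40), B(100), C(20)
Edges inside S: A-C(d=10), C-B(d=4)
numerator = 40 * 100 * 20 = 80000
denominator = 10 * 4 = 40
card(S) = 80000 / 40 = 2000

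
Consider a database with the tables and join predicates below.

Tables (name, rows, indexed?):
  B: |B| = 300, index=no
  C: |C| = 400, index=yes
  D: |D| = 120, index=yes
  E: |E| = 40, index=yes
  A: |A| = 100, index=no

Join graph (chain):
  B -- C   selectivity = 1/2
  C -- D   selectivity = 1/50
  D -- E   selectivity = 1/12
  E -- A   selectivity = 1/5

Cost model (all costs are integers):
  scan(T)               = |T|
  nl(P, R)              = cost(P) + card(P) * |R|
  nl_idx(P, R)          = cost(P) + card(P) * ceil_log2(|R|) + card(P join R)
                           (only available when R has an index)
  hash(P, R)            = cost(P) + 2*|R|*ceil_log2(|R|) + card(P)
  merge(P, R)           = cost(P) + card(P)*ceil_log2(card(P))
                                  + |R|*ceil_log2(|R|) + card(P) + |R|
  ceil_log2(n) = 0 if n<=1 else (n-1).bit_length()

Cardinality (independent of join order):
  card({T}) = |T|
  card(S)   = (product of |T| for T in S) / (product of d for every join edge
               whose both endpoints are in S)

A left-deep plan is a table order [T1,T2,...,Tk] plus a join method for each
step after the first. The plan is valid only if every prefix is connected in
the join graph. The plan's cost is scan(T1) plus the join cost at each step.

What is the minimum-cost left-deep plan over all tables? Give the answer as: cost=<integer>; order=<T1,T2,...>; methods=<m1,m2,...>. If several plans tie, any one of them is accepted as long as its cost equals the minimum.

Selinger DP (subsets sized 1..n):
  {B}: scan cost=300, card=300
  {C}: scan cost=400, card=400
  {D}: scan cost=120, card=120
  {E}: scan cost=40, card=40
  {A}: scan cost=100, card=100
  {BC}: card=60000; try (B,hash)→6200, (C,merge)→7300, (B,merge)→7400, (C,hash)→7800, (C,nl_idx)→63000, (C,nl)→120300 …(+1); best=6200 via (B,hash)
  {CD}: card=960; try (C,nl_idx)→2160, (D,hash)→2480, (D,nl_idx)→4160, (C,merge)→5080, (D,merge)→5360, (C,hash)→7440 …(+2); best=2160 via (C,nl_idx)
  {DE}: card=400; try (E,hash)→720, (D,nl_idx)→720, (E,nl_idx)→1240, (D,merge)→1280, (E,merge)→1360, (D,hash)→1760 …(+2); best=720 via (E,hash)
  {AE}: card=800; try (E,hash)→680, (A,merge)→1120, (E,merge)→1180, (A,hash)→1480, (E,nl_idx)→1500, (A,nl)→4040 …(+1); best=680 via (E,hash)
  {BCD}: card=144000; try (B,hash)→8520, (B,merge)→15720, (D,hash)→67880, (B,nl)→290160, (D,nl_idx)→570200, (D,merge)→1027160 …(+1); best=8520 via (B,hash)
  {CDE}: card=3200; try (E,hash)→3600, (C,nl_idx)→7520, (C,hash)→8320, (C,merge)→8720, (E,nl_idx)→11120, (E,merge)→13000 …(+2); best=3600 via (E,hash)
  {ADE}: card=8000; try (A,hash)→2520, (D,hash)→3160, (A,merge)→5520, (D,merge)→10440, (D,nl_idx)→14280, (A,nl)→40720 …(+1); best=2520 via (A,hash)
  {BCDE}: card=480000; try (B,hash)→12200, (B,merge)→48200, (E,hash)→153000, (B,nl)→963600, (E,nl_idx)→1352520, (E,merge)→2744800 …(+1); best=12200 via (B,hash)
  {ACDE}: card=64000; try (A,hash)→8200, (C,hash)→17720, (A,merge)→46000, (C,merge)→118520, (C,nl_idx)→138520, (A,nl)→323600 …(+1); best=8200 via (A,hash)
  {ABCDE}: card=9600000; try (B,hash)→77600, (A,hash)→493600, (B,merge)→1099200, (A,merge)→9613000, (B,nl)→19208200, (A,nl)→48012200; best=77600 via (B,hash)

cost=77600; order=D,C,E,A,B; methods=nl_idx,hash,hash,hash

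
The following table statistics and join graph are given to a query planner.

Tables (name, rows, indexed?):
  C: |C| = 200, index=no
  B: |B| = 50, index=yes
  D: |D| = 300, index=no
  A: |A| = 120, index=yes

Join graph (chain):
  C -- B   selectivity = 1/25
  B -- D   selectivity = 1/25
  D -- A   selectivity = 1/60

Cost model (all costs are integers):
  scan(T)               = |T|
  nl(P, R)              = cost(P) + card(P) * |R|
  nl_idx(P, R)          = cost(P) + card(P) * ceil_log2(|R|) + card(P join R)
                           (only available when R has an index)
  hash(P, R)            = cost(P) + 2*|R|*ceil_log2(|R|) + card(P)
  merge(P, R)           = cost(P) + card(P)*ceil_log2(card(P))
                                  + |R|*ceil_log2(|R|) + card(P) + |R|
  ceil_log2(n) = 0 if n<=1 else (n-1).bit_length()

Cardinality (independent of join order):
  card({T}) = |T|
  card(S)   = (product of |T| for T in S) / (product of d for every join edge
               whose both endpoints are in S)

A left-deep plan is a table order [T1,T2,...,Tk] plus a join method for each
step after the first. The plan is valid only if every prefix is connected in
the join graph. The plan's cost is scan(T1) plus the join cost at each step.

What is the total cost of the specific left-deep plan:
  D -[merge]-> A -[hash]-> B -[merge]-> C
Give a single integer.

21660

step 1: scan D: cost=300, card=300
step 2: join A via merge
    card(P join A) = 300*120/(60) = 600
    cost = 300 + 300*9 + 120*7 + 300 + 120 = 4260
step 3: join B via hash
    card(P join B) = 600*50/(25) = 1200
    cost = 4260 + 2*50*6 + 600 = 5460
step 4: join C via merge
    card(P join C) = 1200*200/(25) = 9600
    cost = 5460 + 1200*11 + 200*8 + 1200 + 200 = 21660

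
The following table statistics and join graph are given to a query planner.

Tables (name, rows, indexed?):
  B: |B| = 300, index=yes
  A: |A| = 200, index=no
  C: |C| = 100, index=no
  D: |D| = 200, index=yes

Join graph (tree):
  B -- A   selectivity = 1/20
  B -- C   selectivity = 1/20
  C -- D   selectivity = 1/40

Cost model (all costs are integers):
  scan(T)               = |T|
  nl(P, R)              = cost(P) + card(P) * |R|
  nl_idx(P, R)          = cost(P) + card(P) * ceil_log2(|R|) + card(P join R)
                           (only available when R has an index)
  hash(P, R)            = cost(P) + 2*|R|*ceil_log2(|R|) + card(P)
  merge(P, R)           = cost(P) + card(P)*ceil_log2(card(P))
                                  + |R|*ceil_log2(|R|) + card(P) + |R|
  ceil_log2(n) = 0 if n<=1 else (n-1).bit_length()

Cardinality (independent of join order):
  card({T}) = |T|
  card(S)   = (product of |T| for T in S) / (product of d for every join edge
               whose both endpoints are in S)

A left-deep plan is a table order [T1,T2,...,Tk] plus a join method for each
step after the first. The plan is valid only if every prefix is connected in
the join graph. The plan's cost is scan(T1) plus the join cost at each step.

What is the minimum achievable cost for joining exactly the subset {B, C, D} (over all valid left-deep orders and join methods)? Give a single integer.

6700

Selinger DP over subsets of {B,C,D}:
  {B}: scan cost=300, card=300
  {C}: scan cost=100, card=100
  {D}: scan cost=200, card=200
  {BC}: card=1500; try (C,hash)→2000, (B,nl_idx)→2500, (B,merge)→3900, (C,merge)→4100, (B,hash)→5600, (B,nl)→30100 …(+1); best=2000 via (C,hash)
  {CD}: card=500; try (D,nl_idx)→1400, (C,hash)→1800, (D,merge)→2700, (C,merge)→2800, (D,hash)→3400, (D,nl)→20100 …(+1); best=1400 via (D,nl_idx)
  {BCD}: card=7500; try (D,hash)→6700, (B,hash)→7300, (B,merge)→9400, (B,nl_idx)→13400, (D,nl_idx)→21500, (D,merge)→21800 …(+2); best=6700 via (D,hash)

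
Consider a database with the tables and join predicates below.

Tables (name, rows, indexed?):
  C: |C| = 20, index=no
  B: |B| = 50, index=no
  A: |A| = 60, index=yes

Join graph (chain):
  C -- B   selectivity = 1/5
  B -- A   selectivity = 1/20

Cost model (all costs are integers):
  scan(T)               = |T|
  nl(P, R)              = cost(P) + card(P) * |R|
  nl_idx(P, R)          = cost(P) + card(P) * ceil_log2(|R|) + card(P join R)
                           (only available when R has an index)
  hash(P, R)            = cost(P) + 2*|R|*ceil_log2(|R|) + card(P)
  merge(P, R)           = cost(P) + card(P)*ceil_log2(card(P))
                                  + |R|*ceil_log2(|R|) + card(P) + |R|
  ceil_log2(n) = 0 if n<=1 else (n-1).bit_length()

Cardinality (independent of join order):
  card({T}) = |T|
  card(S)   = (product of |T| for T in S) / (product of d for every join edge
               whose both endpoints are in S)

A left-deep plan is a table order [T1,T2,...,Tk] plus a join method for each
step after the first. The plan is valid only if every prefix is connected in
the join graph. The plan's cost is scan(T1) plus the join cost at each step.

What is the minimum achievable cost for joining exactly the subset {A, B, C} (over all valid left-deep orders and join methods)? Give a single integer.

850

Selinger DP over subsets of {A,B,C}:
  {C}: scan cost=20, card=20
  {B}: scan cost=50, card=50
  {A}: scan cost=60, card=60
  {BC}: card=200; try (C,hash)→300, (B,merge)→490, (C,merge)→520, (B,hash)→640, (B,nl)→1020, (C,nl)→1050; best=300 via (C,hash)
  {AB}: card=150; try (A,nl_idx)→500, (B,hash)→720, (A,hash)→820, (A,merge)→820, (B,merge)→830, (A,nl)→3050 …(+1); best=500 via (A,nl_idx)
  {ABC}: card=600; try (C,hash)→850, (A,hash)→1220, (C,merge)→1970, (A,nl_idx)→2100, (A,merge)→2520, (C,nl)→3500 …(+1); best=850 via (C,hash)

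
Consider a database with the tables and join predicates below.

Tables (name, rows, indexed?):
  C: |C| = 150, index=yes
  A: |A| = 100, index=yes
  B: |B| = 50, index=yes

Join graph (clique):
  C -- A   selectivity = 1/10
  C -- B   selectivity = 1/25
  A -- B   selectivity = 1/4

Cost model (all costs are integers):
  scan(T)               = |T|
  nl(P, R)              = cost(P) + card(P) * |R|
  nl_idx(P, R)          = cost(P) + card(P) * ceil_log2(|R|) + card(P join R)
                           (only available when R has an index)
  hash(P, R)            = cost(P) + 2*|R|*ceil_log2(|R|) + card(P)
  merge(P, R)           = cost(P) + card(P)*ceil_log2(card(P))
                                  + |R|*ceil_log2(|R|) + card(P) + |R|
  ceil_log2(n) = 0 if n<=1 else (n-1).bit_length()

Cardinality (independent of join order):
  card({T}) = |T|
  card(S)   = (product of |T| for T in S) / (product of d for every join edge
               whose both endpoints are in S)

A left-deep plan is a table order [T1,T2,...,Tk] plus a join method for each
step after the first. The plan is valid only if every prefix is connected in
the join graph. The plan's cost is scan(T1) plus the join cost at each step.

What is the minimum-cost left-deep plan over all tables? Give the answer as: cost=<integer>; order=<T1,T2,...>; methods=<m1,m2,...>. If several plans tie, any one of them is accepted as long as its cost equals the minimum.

cost=2450; order=B,C,A; methods=nl_idx,hash

Selinger DP (subsets sized 1..n):
  {C}: scan cost=150, card=150
  {A}: scan cost=100, card=100
  {B}: scan cost=50, card=50
  {AC}: card=1500; try (A,hash)→1700, (C,merge)→2250, (A,merge)→2300, (C,nl_idx)→2400, (C,hash)→2600, (A,nl_idx)→2700 …(+2); best=1700 via (A,hash)
  {BC}: card=300; try (C,nl_idx)→750, (B,hash)→900, (B,nl_idx)→1350, (C,merge)→1750, (B,merge)→1850, (C,hash)→2500 …(+2); best=750 via (C,nl_idx)
  {AB}: card=1250; try (B,hash)→800, (A,merge)→1200, (B,merge)→1250, (A,hash)→1500, (A,nl_idx)→1650, (B,nl_idx)→1950 …(+2); best=800 via (B,hash)
  {ABC}: card=750; try (A,hash)→2450, (A,nl_idx)→3600, (B,hash)→3800, (C,hash)→4450, (A,merge)→4550, (B,nl_idx)→11450 …(+6); best=2450 via (A,hash)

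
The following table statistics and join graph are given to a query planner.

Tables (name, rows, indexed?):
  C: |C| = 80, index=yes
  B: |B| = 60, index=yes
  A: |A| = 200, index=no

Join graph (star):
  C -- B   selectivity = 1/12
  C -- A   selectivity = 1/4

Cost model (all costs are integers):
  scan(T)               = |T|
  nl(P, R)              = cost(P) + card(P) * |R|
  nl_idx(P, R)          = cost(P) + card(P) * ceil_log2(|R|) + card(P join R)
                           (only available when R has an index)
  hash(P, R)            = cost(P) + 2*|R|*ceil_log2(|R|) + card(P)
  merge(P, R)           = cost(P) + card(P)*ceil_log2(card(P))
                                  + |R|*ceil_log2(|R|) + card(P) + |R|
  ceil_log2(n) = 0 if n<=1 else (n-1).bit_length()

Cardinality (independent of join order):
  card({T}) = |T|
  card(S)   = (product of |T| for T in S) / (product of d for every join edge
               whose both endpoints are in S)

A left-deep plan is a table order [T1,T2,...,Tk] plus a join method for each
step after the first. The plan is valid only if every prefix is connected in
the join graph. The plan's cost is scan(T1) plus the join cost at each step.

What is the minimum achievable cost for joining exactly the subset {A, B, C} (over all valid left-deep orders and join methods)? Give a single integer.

4480

Selinger DP over subsets of {A,B,C}:
  {C}: scan cost=80, card=80
  {B}: scan cost=60, card=60
  {A}: scan cost=200, card=200
  {BC}: card=400; try (C,nl_idx)→880, (B,hash)→880, (B,nl_idx)→960, (C,merge)→1120, (B,merge)→1140, (C,hash)→1240 …(+2); best=880 via (C,nl_idx)
  {AC}: card=4000; try (C,hash)→1520, (A,merge)→2520, (C,merge)→2640, (A,hash)→3360, (C,nl_idx)→5600, (A,nl)→16080 …(+1); best=1520 via (C,hash)
  {ABC}: card=20000; try (A,hash)→4480, (B,hash)→6240, (A,merge)→6680, (B,nl_idx)→45520, (B,merge)→53940, (A,nl)→80880 …(+1); best=4480 via (A,hash)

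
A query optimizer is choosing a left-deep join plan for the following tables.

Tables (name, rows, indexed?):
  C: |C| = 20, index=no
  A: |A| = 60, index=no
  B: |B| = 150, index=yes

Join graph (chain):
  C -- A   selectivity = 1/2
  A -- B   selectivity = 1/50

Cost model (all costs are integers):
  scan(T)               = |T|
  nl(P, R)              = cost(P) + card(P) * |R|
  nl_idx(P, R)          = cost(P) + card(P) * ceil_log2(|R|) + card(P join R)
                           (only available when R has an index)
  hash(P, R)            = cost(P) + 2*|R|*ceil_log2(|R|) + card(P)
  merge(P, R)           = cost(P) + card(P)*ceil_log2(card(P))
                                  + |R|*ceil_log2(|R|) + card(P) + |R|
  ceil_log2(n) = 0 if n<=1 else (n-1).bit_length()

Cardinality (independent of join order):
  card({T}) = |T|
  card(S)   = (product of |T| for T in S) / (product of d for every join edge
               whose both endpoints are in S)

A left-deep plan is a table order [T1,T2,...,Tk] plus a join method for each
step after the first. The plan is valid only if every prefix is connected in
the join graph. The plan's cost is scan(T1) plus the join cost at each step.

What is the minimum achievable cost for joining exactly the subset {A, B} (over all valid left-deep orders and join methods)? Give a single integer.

720

Selinger DP over subsets of {A,B}:
  {A}: scan cost=60, card=60
  {B}: scan cost=150, card=150
  {AB}: card=180; try (B,nl_idx)→720, (A,hash)→1020, (B,merge)→1830, (A,merge)→1920, (B,hash)→2520, (B,nl)→9060 …(+1); best=720 via (B,nl_idx)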